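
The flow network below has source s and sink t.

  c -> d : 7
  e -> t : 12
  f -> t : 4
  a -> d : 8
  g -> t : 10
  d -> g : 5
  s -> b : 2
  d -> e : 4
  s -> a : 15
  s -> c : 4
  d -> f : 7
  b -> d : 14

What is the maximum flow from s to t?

Augment s→a→d→e→t: bottleneck 4, flow now 4.
Augment s→a→d→f→t: bottleneck 4, flow now 8.
Augment s→b→d→g→t: bottleneck 2, flow now 10.
Augment s→c→d→g→t: bottleneck 3, flow now 13.
No augmenting path remains; maximum flow = 13.
In the residual graph, reachable from s: {s, a, b, c, d, f}.
Min-cut edges: d→e (4), d→g (5), f→t (4); capacity 4 + 5 + 4 = 13.
This cut is saturated, so no flow can exceed 13.

13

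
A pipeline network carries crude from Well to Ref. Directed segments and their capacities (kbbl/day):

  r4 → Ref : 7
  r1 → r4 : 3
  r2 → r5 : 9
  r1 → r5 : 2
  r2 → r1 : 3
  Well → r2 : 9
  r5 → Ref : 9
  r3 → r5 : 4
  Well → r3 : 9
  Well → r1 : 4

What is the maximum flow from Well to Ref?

Augment Well→r1→r4→Ref: bottleneck 3, flow now 3.
Augment Well→r1→r5→Ref: bottleneck 1, flow now 4.
Augment Well→r2→r5→Ref: bottleneck 8, flow now 12.
No augmenting path remains; maximum flow = 12.
In the residual graph, reachable from Well: {Well, r1, r2, r3, r5}.
Min-cut edges: r1→r4 (3), r5→Ref (9); capacity 3 + 9 = 12.
This cut is saturated, so no flow can exceed 12.

12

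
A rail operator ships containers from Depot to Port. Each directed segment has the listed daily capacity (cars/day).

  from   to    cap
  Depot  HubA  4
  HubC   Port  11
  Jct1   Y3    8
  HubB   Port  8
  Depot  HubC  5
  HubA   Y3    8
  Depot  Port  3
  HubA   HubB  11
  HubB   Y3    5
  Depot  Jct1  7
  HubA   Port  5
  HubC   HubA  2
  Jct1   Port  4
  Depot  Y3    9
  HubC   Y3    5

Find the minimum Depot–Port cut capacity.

16

Augment Depot→Port: bottleneck 3, flow now 3.
Augment Depot→Jct1→Port: bottleneck 4, flow now 7.
Augment Depot→HubC→Port: bottleneck 5, flow now 12.
Augment Depot→HubA→Port: bottleneck 4, flow now 16.
No augmenting path remains; maximum flow = 16.
By max-flow min-cut, the minimum cut capacity equals the max flow.
In the residual graph, reachable from Depot: {Depot, Jct1, Y3}.
Min-cut edges: Depot→HubC (5), Depot→HubA (4), Depot→Port (3), Jct1→Port (4); capacity 5 + 4 + 3 + 4 = 16.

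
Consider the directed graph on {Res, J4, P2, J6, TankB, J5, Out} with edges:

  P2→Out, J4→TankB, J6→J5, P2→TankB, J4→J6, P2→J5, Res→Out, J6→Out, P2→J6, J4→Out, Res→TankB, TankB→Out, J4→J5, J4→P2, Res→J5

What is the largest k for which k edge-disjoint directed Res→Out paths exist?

Assign every edge capacity 1; by Menger, the answer equals the max flow.
Path Res→Out (+1); total 1.
Path Res→TankB→Out (+1); total 2.
No residual Res→Out path; max flow = 2.
Certifying cut of size 2: {Res→Out, Res→TankB}.

2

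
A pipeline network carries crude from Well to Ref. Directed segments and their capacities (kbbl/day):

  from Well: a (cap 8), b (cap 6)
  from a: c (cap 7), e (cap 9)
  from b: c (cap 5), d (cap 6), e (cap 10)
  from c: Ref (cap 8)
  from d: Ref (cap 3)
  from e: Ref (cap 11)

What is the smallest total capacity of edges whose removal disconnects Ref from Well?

14

Augment Well→a→c→Ref: bottleneck 7, flow now 7.
Augment Well→a→e→Ref: bottleneck 1, flow now 8.
Augment Well→b→c→Ref: bottleneck 1, flow now 9.
Augment Well→b→d→Ref: bottleneck 3, flow now 12.
Augment Well→b→e→Ref: bottleneck 2, flow now 14.
No augmenting path remains; maximum flow = 14.
By max-flow min-cut, the minimum cut capacity equals the max flow.
In the residual graph, reachable from Well: {Well}.
Min-cut edges: Well→a (8), Well→b (6); capacity 8 + 6 = 14.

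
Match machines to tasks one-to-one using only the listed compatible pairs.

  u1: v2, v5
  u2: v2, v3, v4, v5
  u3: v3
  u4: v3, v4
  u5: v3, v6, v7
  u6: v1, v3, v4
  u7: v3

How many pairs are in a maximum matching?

6

Unit-capacity flow: source→left, listed edges, right→sink; max matching = max flow.
Augmenting path u1→v2 (+1); matched 1.
Augmenting path u2→v3 (+1); matched 2.
Augmenting path u4→v4 (+1); matched 3.
Augmenting path u5→v6 (+1); matched 4.
Augmenting path u6→v1 (+1); matched 5.
Augmenting path u3→v3→u2→v5 (+1); matched 6.
No augmenting path remains; maximum matching = 6.
König certificate: {u1, u2, u4, u5, u6, v3} is a vertex cover of size 6 (every listed pair touches it), so no matching can be larger.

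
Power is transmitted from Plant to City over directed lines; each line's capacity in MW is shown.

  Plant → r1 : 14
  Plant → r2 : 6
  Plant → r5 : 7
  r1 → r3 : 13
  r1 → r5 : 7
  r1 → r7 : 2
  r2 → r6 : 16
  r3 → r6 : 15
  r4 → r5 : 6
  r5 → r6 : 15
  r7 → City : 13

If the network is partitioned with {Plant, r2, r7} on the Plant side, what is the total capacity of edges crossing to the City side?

50

Edges leaving {Plant, r2, r7}: Plant→r1 (14), Plant→r5 (7), r2→r6 (16), r7→City (13).
Cut capacity = 14 + 7 + 16 + 13 = 50.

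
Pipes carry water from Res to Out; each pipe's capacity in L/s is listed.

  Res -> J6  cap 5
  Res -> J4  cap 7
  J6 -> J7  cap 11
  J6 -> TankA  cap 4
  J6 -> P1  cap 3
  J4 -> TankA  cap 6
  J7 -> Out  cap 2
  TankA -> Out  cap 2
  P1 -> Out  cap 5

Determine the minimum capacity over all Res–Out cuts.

Augment Res→J6→J7→Out: bottleneck 2, flow now 2.
Augment Res→J6→TankA→Out: bottleneck 2, flow now 4.
Augment Res→J6→P1→Out: bottleneck 1, flow now 5.
Augment Res→J4→TankA→J6→P1→Out: bottleneck 2, flow now 7. (uses reverse residual edge)
No augmenting path remains; maximum flow = 7.
By max-flow min-cut, the minimum cut capacity equals the max flow.
In the residual graph, reachable from Res: {Res, J4, TankA}.
Min-cut edges: Res→J6 (5), TankA→Out (2); capacity 5 + 2 = 7.

7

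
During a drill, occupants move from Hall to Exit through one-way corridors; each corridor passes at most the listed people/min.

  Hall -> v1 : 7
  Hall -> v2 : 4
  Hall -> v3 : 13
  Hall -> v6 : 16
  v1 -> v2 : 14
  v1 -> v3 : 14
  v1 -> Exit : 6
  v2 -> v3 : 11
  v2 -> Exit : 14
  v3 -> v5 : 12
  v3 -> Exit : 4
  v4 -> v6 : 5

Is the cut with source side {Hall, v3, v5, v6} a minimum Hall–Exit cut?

Yes — it is a minimum cut (capacity 15).

Given cut capacity: 7 + 4 + 4 = 15.
Augment Hall→v1→Exit: bottleneck 6, flow now 6.
Augment Hall→v2→Exit: bottleneck 4, flow now 10.
Augment Hall→v3→Exit: bottleneck 4, flow now 14.
Augment Hall→v1→v2→Exit: bottleneck 1, flow now 15.
No augmenting path remains; maximum flow = 15.
Cut capacity 15 equals the max flow, so it is a minimum cut.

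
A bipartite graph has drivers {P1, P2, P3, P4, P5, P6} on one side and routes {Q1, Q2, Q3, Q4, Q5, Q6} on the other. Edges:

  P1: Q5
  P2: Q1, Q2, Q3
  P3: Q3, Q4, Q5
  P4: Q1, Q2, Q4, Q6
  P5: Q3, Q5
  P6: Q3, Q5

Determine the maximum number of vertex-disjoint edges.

5

Unit-capacity flow: source→left, listed edges, right→sink; max matching = max flow.
Augmenting path P1→Q5 (+1); matched 1.
Augmenting path P2→Q1 (+1); matched 2.
Augmenting path P3→Q3 (+1); matched 3.
Augmenting path P4→Q2 (+1); matched 4.
Augmenting path P5→Q3→P3→Q4 (+1); matched 5.
No augmenting path remains; maximum matching = 5.
König certificate: {P2, P3, P4, Q3, Q5} is a vertex cover of size 5 (every listed pair touches it), so no matching can be larger.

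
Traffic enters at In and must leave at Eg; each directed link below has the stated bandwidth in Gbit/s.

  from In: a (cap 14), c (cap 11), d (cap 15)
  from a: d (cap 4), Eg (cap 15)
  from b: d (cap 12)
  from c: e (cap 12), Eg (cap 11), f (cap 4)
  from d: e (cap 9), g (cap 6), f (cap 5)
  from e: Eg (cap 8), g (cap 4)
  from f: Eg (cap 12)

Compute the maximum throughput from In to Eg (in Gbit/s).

38

Augment In→a→Eg: bottleneck 14, flow now 14.
Augment In→c→Eg: bottleneck 11, flow now 25.
Augment In→d→e→Eg: bottleneck 8, flow now 33.
Augment In→d→f→Eg: bottleneck 5, flow now 38.
No augmenting path remains; maximum flow = 38.
In the residual graph, reachable from In: {In, d, e, g}.
Min-cut edges: In→a (14), In→c (11), d→f (5), e→Eg (8); capacity 14 + 11 + 5 + 8 = 38.
This cut is saturated, so no flow can exceed 38.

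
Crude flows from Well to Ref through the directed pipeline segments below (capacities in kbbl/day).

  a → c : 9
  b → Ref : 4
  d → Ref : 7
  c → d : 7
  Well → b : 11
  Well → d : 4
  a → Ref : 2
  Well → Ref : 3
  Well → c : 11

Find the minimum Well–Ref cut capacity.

14

Augment Well→Ref: bottleneck 3, flow now 3.
Augment Well→b→Ref: bottleneck 4, flow now 7.
Augment Well→d→Ref: bottleneck 4, flow now 11.
Augment Well→c→d→Ref: bottleneck 3, flow now 14.
No augmenting path remains; maximum flow = 14.
By max-flow min-cut, the minimum cut capacity equals the max flow.
In the residual graph, reachable from Well: {Well, b, c, d}.
Min-cut edges: Well→Ref (3), b→Ref (4), d→Ref (7); capacity 3 + 4 + 7 = 14.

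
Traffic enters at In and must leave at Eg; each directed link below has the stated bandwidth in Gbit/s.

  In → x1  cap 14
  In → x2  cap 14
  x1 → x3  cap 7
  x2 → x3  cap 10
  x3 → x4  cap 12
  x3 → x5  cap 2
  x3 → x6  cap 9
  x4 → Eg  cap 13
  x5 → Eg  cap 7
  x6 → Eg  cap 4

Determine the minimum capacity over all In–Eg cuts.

17

Augment In→x1→x3→x4→Eg: bottleneck 7, flow now 7.
Augment In→x2→x3→x4→Eg: bottleneck 5, flow now 12.
Augment In→x2→x3→x5→Eg: bottleneck 2, flow now 14.
Augment In→x2→x3→x6→Eg: bottleneck 3, flow now 17.
No augmenting path remains; maximum flow = 17.
By max-flow min-cut, the minimum cut capacity equals the max flow.
In the residual graph, reachable from In: {In, x1, x2}.
Min-cut edges: x1→x3 (7), x2→x3 (10); capacity 7 + 10 = 17.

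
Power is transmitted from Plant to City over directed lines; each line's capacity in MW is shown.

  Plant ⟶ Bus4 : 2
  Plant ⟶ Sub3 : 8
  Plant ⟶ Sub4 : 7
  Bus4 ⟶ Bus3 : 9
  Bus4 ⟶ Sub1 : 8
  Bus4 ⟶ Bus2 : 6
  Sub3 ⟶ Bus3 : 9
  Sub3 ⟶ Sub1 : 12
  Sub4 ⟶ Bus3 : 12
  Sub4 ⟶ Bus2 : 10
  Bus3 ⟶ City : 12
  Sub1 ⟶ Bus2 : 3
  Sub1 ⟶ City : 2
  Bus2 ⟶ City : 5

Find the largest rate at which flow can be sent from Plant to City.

17

Augment Plant→Bus4→Bus3→City: bottleneck 2, flow now 2.
Augment Plant→Sub3→Bus3→City: bottleneck 8, flow now 10.
Augment Plant→Sub4→Bus3→City: bottleneck 2, flow now 12.
Augment Plant→Sub4→Bus2→City: bottleneck 5, flow now 17.
No augmenting path remains; maximum flow = 17.
In the residual graph, reachable from Plant: {Plant}.
Min-cut edges: Plant→Bus4 (2), Plant→Sub3 (8), Plant→Sub4 (7); capacity 2 + 8 + 7 = 17.
This cut is saturated, so no flow can exceed 17.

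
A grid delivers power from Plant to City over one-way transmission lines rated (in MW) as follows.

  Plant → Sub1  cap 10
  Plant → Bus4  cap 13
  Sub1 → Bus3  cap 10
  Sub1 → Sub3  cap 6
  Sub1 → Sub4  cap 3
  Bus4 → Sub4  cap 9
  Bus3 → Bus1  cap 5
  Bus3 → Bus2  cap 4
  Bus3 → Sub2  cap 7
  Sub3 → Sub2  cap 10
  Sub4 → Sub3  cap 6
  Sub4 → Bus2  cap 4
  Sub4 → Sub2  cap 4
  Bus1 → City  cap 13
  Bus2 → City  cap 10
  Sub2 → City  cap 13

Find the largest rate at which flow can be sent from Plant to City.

19

Augment Plant→Sub1→Bus3→Bus1→City: bottleneck 5, flow now 5.
Augment Plant→Sub1→Bus3→Bus2→City: bottleneck 4, flow now 9.
Augment Plant→Sub1→Bus3→Sub2→City: bottleneck 1, flow now 10.
Augment Plant→Bus4→Sub4→Bus2→City: bottleneck 4, flow now 14.
Augment Plant→Bus4→Sub4→Sub2→City: bottleneck 4, flow now 18.
Augment Plant→Bus4→Sub4→Sub3→Sub2→City: bottleneck 1, flow now 19.
No augmenting path remains; maximum flow = 19.
In the residual graph, reachable from Plant: {Plant, Bus4}.
Min-cut edges: Plant→Sub1 (10), Bus4→Sub4 (9); capacity 10 + 9 = 19.
This cut is saturated, so no flow can exceed 19.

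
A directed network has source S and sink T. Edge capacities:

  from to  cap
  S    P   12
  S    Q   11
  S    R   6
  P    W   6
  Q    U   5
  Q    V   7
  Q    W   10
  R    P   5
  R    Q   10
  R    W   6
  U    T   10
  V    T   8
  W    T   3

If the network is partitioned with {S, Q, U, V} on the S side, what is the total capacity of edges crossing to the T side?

Edges leaving {S, Q, U, V}: S→P (12), S→R (6), Q→W (10), U→T (10), V→T (8).
Cut capacity = 12 + 6 + 10 + 10 + 8 = 46.

46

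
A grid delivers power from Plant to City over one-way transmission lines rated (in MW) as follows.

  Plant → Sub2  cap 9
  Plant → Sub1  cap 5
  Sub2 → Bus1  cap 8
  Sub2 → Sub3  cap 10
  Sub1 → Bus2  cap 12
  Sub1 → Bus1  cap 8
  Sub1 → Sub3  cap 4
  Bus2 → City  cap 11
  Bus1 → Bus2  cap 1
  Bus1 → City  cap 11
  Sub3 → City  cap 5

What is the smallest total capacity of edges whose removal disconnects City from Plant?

Augment Plant→Sub2→Bus1→City: bottleneck 8, flow now 8.
Augment Plant→Sub2→Sub3→City: bottleneck 1, flow now 9.
Augment Plant→Sub1→Bus2→City: bottleneck 5, flow now 14.
No augmenting path remains; maximum flow = 14.
By max-flow min-cut, the minimum cut capacity equals the max flow.
In the residual graph, reachable from Plant: {Plant}.
Min-cut edges: Plant→Sub2 (9), Plant→Sub1 (5); capacity 9 + 5 = 14.

14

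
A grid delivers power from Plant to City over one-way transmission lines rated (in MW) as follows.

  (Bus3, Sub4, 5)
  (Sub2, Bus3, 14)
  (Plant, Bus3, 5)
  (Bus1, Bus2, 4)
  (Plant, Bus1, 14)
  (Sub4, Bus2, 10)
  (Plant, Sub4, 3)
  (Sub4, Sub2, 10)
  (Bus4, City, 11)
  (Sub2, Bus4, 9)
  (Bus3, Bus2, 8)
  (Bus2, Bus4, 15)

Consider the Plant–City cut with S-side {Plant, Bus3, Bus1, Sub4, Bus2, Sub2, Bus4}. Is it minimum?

Given cut capacity: 11 = 11.
Augment Plant→Bus3→Bus2→Bus4→City: bottleneck 5, flow now 5.
Augment Plant→Bus1→Bus2→Bus4→City: bottleneck 4, flow now 9.
Augment Plant→Sub4→Bus2→Bus4→City: bottleneck 2, flow now 11.
No augmenting path remains; maximum flow = 11.
Cut capacity 11 equals the max flow, so it is a minimum cut.

Yes — it is a minimum cut (capacity 11).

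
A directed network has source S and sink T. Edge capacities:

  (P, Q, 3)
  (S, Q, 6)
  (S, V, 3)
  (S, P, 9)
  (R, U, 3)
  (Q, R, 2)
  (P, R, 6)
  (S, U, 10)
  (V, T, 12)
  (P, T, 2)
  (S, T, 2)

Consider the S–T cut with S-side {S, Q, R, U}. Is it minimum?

Given cut capacity: 9 + 3 + 2 = 14.
Augment S→T: bottleneck 2, flow now 2.
Augment S→P→T: bottleneck 2, flow now 4.
Augment S→V→T: bottleneck 3, flow now 7.
No augmenting path remains; maximum flow = 7.
In the residual graph, reachable from S: {S, P, Q, R, U}.
Min-cut edges: S→V (3), S→T (2), P→T (2); capacity 3 + 2 + 2 = 7.
Cut capacity 14 exceeds the max flow 7, so it is not minimum.

No — its capacity is 14, but the minimum cut has capacity 7.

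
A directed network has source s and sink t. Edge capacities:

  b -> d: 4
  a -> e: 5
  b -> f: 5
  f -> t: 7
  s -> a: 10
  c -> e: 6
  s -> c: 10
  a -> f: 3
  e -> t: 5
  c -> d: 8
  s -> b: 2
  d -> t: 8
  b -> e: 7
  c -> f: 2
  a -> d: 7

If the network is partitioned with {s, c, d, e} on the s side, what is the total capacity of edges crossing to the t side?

Edges leaving {s, c, d, e}: s→a (10), s→b (2), c→f (2), d→t (8), e→t (5).
Cut capacity = 10 + 2 + 2 + 8 + 5 = 27.

27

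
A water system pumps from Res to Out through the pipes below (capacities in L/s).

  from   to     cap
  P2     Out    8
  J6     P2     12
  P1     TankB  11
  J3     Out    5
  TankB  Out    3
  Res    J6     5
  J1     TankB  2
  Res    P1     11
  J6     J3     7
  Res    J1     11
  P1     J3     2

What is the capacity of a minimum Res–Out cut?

Augment Res→J1→TankB→Out: bottleneck 2, flow now 2.
Augment Res→P1→J3→Out: bottleneck 2, flow now 4.
Augment Res→P1→TankB→Out: bottleneck 1, flow now 5.
Augment Res→J6→P2→Out: bottleneck 5, flow now 10.
No augmenting path remains; maximum flow = 10.
By max-flow min-cut, the minimum cut capacity equals the max flow.
In the residual graph, reachable from Res: {Res, J1, P1, TankB}.
Min-cut edges: Res→J6 (5), P1→J3 (2), TankB→Out (3); capacity 5 + 2 + 3 = 10.

10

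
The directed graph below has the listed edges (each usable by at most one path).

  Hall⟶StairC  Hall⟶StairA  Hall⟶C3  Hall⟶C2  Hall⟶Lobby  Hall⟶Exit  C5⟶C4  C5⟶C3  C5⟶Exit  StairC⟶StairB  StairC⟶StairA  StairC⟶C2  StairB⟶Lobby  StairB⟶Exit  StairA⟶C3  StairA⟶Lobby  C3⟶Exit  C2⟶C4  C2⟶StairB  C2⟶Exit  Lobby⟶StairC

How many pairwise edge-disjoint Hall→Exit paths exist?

4

Assign every edge capacity 1; by Menger, the answer equals the max flow.
Path Hall→Exit (+1); total 1.
Path Hall→C3→Exit (+1); total 2.
Path Hall→C2→Exit (+1); total 3.
Path Hall→StairC→StairB→Exit (+1); total 4.
No residual Hall→Exit path; max flow = 4.
Certifying cut of size 4: {C2→Exit, C3→Exit, Hall→Exit, StairB→Exit}.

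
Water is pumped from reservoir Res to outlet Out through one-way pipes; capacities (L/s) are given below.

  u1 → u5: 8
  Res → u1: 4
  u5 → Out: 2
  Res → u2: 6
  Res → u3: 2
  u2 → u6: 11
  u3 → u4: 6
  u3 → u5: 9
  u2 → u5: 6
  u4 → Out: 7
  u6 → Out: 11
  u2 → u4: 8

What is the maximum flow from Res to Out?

10

Augment Res→u1→u5→Out: bottleneck 2, flow now 2.
Augment Res→u2→u4→Out: bottleneck 6, flow now 8.
Augment Res→u3→u4→Out: bottleneck 1, flow now 9.
Augment Res→u3→u4→u2→u6→Out: bottleneck 1, flow now 10. (uses reverse residual edge)
No augmenting path remains; maximum flow = 10.
In the residual graph, reachable from Res: {Res, u1, u5}.
Min-cut edges: Res→u2 (6), Res→u3 (2), u5→Out (2); capacity 6 + 2 + 2 = 10.
This cut is saturated, so no flow can exceed 10.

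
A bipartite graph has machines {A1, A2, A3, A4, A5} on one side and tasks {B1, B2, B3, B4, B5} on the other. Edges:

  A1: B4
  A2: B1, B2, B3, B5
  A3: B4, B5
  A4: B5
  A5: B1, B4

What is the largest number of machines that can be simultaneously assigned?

Unit-capacity flow: source→left, listed edges, right→sink; max matching = max flow.
Augmenting path A1→B4 (+1); matched 1.
Augmenting path A2→B1 (+1); matched 2.
Augmenting path A3→B5 (+1); matched 3.
Augmenting path A5→B1→A2→B2 (+1); matched 4.
No augmenting path remains; maximum matching = 4.
König certificate: {A2, A5, B4, B5} is a vertex cover of size 4 (every listed pair touches it), so no matching can be larger.

4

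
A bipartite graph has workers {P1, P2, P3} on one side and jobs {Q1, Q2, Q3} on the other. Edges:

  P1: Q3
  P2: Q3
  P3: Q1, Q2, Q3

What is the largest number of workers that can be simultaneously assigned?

Unit-capacity flow: source→left, listed edges, right→sink; max matching = max flow.
Augmenting path P1→Q3 (+1); matched 1.
Augmenting path P3→Q1 (+1); matched 2.
No augmenting path remains; maximum matching = 2.
König certificate: {P3, Q3} is a vertex cover of size 2 (every listed pair touches it), so no matching can be larger.

2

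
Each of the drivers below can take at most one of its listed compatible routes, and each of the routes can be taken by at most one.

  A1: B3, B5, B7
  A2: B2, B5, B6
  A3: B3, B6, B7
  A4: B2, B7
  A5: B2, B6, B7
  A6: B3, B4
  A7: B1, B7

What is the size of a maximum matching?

Unit-capacity flow: source→left, listed edges, right→sink; max matching = max flow.
Augmenting path A1→B3 (+1); matched 1.
Augmenting path A2→B2 (+1); matched 2.
Augmenting path A3→B6 (+1); matched 3.
Augmenting path A4→B7 (+1); matched 4.
Augmenting path A6→B4 (+1); matched 5.
Augmenting path A7→B1 (+1); matched 6.
Augmenting path A5→B2→A2→B5 (+1); matched 7.
No augmenting path remains; maximum matching = 7.
König certificate: {A1, A2, A3, A4, A5, A6, A7} is a vertex cover of size 7 (every listed pair touches it), so no matching can be larger.

7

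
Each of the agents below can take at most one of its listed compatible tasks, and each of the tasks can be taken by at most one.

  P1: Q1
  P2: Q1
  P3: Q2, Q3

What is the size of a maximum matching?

2

Unit-capacity flow: source→left, listed edges, right→sink; max matching = max flow.
Augmenting path P1→Q1 (+1); matched 1.
Augmenting path P3→Q2 (+1); matched 2.
No augmenting path remains; maximum matching = 2.
König certificate: {P3, Q1} is a vertex cover of size 2 (every listed pair touches it), so no matching can be larger.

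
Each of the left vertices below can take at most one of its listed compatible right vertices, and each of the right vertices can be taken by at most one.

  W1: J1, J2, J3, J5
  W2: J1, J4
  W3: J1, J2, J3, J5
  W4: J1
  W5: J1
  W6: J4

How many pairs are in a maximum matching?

4

Unit-capacity flow: source→left, listed edges, right→sink; max matching = max flow.
Augmenting path W1→J1 (+1); matched 1.
Augmenting path W2→J4 (+1); matched 2.
Augmenting path W3→J2 (+1); matched 3.
Augmenting path W4→J1→W1→J3 (+1); matched 4.
No augmenting path remains; maximum matching = 4.
König certificate: {W1, W3, J1, J4} is a vertex cover of size 4 (every listed pair touches it), so no matching can be larger.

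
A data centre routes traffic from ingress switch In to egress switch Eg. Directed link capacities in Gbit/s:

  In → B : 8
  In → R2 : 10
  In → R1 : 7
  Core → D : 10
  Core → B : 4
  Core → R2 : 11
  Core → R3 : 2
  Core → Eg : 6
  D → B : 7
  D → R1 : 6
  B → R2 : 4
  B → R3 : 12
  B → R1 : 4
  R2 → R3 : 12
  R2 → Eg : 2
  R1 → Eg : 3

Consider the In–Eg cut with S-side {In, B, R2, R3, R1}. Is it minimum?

Yes — it is a minimum cut (capacity 5).

Given cut capacity: 2 + 3 = 5.
Augment In→R2→Eg: bottleneck 2, flow now 2.
Augment In→R1→Eg: bottleneck 3, flow now 5.
No augmenting path remains; maximum flow = 5.
Cut capacity 5 equals the max flow, so it is a minimum cut.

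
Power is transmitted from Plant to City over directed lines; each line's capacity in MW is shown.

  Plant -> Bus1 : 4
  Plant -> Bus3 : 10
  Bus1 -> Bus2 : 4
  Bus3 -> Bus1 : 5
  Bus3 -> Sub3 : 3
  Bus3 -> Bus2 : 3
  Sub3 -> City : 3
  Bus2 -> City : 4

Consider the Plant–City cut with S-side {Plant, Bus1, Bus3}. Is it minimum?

No — its capacity is 10, but the minimum cut has capacity 7.

Given cut capacity: 4 + 3 + 3 = 10.
Augment Plant→Bus1→Bus2→City: bottleneck 4, flow now 4.
Augment Plant→Bus3→Sub3→City: bottleneck 3, flow now 7.
No augmenting path remains; maximum flow = 7.
In the residual graph, reachable from Plant: {Plant, Bus1, Bus3, Bus2}.
Min-cut edges: Bus3→Sub3 (3), Bus2→City (4); capacity 3 + 4 = 7.
Cut capacity 10 exceeds the max flow 7, so it is not minimum.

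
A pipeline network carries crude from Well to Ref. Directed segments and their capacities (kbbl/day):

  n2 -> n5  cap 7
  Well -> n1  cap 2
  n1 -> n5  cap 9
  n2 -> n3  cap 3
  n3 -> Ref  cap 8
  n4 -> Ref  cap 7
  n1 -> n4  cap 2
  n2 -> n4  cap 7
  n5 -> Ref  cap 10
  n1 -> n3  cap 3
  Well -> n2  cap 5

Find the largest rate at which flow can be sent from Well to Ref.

7

Augment Well→n1→n3→Ref: bottleneck 2, flow now 2.
Augment Well→n2→n3→Ref: bottleneck 3, flow now 5.
Augment Well→n2→n4→Ref: bottleneck 2, flow now 7.
No augmenting path remains; maximum flow = 7.
In the residual graph, reachable from Well: {Well}.
Min-cut edges: Well→n1 (2), Well→n2 (5); capacity 2 + 5 = 7.
This cut is saturated, so no flow can exceed 7.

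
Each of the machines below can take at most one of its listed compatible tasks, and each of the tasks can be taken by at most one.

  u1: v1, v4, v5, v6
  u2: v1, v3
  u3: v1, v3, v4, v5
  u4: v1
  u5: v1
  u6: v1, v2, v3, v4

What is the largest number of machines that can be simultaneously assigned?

5

Unit-capacity flow: source→left, listed edges, right→sink; max matching = max flow.
Augmenting path u1→v1 (+1); matched 1.
Augmenting path u2→v3 (+1); matched 2.
Augmenting path u3→v4 (+1); matched 3.
Augmenting path u6→v2 (+1); matched 4.
Augmenting path u4→v1→u1→v5 (+1); matched 5.
No augmenting path remains; maximum matching = 5.
König certificate: {u1, u2, u3, u6, v1} is a vertex cover of size 5 (every listed pair touches it), so no matching can be larger.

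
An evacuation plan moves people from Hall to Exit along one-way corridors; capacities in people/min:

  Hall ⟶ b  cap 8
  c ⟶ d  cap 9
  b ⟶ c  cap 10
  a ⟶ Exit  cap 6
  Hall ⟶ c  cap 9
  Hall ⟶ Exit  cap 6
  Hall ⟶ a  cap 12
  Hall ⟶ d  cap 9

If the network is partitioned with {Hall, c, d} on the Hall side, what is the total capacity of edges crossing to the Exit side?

Edges leaving {Hall, c, d}: Hall→a (12), Hall→b (8), Hall→Exit (6).
Cut capacity = 12 + 8 + 6 = 26.

26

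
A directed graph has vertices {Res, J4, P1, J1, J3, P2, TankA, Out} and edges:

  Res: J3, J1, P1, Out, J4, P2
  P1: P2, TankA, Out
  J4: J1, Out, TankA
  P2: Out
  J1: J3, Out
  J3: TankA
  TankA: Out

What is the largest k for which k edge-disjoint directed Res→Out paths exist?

Assign every edge capacity 1; by Menger, the answer equals the max flow.
Path Res→Out (+1); total 1.
Path Res→J4→Out (+1); total 2.
Path Res→P1→Out (+1); total 3.
Path Res→J1→Out (+1); total 4.
Path Res→P2→Out (+1); total 5.
Path Res→J3→TankA→Out (+1); total 6.
No residual Res→Out path; max flow = 6.
Certifying cut of size 6: {Res→J1, Res→J3, Res→J4, Res→Out, Res→P1, Res→P2}.

6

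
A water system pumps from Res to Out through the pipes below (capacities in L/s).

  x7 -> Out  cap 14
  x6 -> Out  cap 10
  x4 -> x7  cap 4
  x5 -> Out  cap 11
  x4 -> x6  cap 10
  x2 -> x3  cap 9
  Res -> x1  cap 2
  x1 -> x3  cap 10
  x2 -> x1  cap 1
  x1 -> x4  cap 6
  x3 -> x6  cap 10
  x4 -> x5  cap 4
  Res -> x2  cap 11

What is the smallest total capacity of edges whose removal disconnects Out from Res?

12

Augment Res→x1→x3→x6→Out: bottleneck 2, flow now 2.
Augment Res→x2→x3→x6→Out: bottleneck 8, flow now 10.
Augment Res→x2→x1→x4→x5→Out: bottleneck 1, flow now 11.
Augment Res→x2→x3→x1→x4→x5→Out: bottleneck 1, flow now 12. (uses reverse residual edge)
No augmenting path remains; maximum flow = 12.
By max-flow min-cut, the minimum cut capacity equals the max flow.
In the residual graph, reachable from Res: {Res, x2}.
Min-cut edges: Res→x1 (2), x2→x1 (1), x2→x3 (9); capacity 2 + 1 + 9 = 12.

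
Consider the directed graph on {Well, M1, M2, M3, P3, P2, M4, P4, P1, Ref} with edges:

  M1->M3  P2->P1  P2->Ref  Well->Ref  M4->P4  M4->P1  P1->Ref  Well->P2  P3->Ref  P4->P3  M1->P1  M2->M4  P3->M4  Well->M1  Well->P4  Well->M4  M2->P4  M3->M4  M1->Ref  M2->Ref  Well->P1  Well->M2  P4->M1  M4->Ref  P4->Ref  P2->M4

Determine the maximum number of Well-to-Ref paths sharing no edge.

7

Assign every edge capacity 1; by Menger, the answer equals the max flow.
Path Well→Ref (+1); total 1.
Path Well→M1→Ref (+1); total 2.
Path Well→M2→Ref (+1); total 3.
Path Well→P2→Ref (+1); total 4.
Path Well→M4→Ref (+1); total 5.
Path Well→P4→Ref (+1); total 6.
Path Well→P1→Ref (+1); total 7.
No residual Well→Ref path; max flow = 7.
Certifying cut of size 7: {Well→M1, Well→M2, Well→M4, Well→P1, Well→P2, Well→P4, Well→Ref}.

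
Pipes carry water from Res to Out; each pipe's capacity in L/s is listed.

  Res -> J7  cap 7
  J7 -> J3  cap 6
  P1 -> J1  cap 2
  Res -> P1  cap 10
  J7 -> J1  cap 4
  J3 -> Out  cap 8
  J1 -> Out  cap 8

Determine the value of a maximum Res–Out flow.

9

Augment Res→J7→J3→Out: bottleneck 6, flow now 6.
Augment Res→J7→J1→Out: bottleneck 1, flow now 7.
Augment Res→P1→J1→Out: bottleneck 2, flow now 9.
No augmenting path remains; maximum flow = 9.
In the residual graph, reachable from Res: {Res, P1}.
Min-cut edges: Res→J7 (7), P1→J1 (2); capacity 7 + 2 = 9.
This cut is saturated, so no flow can exceed 9.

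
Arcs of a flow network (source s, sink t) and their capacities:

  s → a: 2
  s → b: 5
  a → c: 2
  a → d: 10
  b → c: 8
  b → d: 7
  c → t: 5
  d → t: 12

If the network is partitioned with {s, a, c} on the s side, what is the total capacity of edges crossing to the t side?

20

Edges leaving {s, a, c}: s→b (5), a→d (10), c→t (5).
Cut capacity = 5 + 10 + 5 = 20.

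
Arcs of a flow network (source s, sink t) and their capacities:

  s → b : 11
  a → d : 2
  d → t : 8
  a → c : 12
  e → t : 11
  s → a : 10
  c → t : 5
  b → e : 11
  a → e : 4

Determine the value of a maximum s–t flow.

18

Augment s→a→c→t: bottleneck 5, flow now 5.
Augment s→a→d→t: bottleneck 2, flow now 7.
Augment s→a→e→t: bottleneck 3, flow now 10.
Augment s→b→e→t: bottleneck 8, flow now 18.
No augmenting path remains; maximum flow = 18.
In the residual graph, reachable from s: {s, a, b, c, e}.
Min-cut edges: a→d (2), c→t (5), e→t (11); capacity 2 + 5 + 11 = 18.
This cut is saturated, so no flow can exceed 18.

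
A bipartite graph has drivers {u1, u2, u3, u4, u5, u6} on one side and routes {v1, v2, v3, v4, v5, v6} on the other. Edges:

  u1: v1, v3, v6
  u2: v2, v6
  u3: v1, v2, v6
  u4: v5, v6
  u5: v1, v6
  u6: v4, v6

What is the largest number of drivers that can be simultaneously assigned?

6

Unit-capacity flow: source→left, listed edges, right→sink; max matching = max flow.
Augmenting path u1→v1 (+1); matched 1.
Augmenting path u2→v2 (+1); matched 2.
Augmenting path u3→v6 (+1); matched 3.
Augmenting path u4→v5 (+1); matched 4.
Augmenting path u6→v4 (+1); matched 5.
Augmenting path u5→v1→u1→v3 (+1); matched 6.
No augmenting path remains; maximum matching = 6.
König certificate: {u1, u2, u3, u4, u5, u6} is a vertex cover of size 6 (every listed pair touches it), so no matching can be larger.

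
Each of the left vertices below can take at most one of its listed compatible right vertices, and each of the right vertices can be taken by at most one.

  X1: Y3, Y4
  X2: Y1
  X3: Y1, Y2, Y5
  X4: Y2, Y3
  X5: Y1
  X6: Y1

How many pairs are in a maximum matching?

Unit-capacity flow: source→left, listed edges, right→sink; max matching = max flow.
Augmenting path X1→Y3 (+1); matched 1.
Augmenting path X2→Y1 (+1); matched 2.
Augmenting path X3→Y2 (+1); matched 3.
Augmenting path X4→Y2→X3→Y5 (+1); matched 4.
No augmenting path remains; maximum matching = 4.
König certificate: {X1, X3, X4, Y1} is a vertex cover of size 4 (every listed pair touches it), so no matching can be larger.

4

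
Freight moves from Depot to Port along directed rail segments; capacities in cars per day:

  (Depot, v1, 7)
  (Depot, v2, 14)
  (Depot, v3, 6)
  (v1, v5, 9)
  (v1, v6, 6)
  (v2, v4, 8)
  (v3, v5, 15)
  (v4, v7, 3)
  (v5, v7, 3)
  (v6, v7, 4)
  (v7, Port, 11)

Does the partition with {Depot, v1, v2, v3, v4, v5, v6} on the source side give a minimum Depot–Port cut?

Given cut capacity: 3 + 3 + 4 = 10.
Augment Depot→v1→v5→v7→Port: bottleneck 3, flow now 3.
Augment Depot→v1→v6→v7→Port: bottleneck 4, flow now 7.
Augment Depot→v2→v4→v7→Port: bottleneck 3, flow now 10.
No augmenting path remains; maximum flow = 10.
Cut capacity 10 equals the max flow, so it is a minimum cut.

Yes — it is a minimum cut (capacity 10).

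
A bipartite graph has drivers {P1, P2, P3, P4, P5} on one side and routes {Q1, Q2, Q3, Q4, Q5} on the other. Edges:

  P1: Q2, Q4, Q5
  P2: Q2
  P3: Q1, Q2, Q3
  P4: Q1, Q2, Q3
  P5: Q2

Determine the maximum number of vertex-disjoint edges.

Unit-capacity flow: source→left, listed edges, right→sink; max matching = max flow.
Augmenting path P1→Q2 (+1); matched 1.
Augmenting path P3→Q1 (+1); matched 2.
Augmenting path P4→Q3 (+1); matched 3.
Augmenting path P2→Q2→P1→Q4 (+1); matched 4.
No augmenting path remains; maximum matching = 4.
König certificate: {P1, P3, P4, Q2} is a vertex cover of size 4 (every listed pair touches it), so no matching can be larger.

4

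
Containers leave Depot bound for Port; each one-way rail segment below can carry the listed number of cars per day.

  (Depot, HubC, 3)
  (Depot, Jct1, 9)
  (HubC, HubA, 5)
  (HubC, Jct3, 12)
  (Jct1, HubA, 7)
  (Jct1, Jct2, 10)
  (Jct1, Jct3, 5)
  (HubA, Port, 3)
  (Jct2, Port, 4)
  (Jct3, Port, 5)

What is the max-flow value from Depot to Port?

Augment Depot→HubC→HubA→Port: bottleneck 3, flow now 3.
Augment Depot→Jct1→Jct2→Port: bottleneck 4, flow now 7.
Augment Depot→Jct1→Jct3→Port: bottleneck 5, flow now 12.
No augmenting path remains; maximum flow = 12.
In the residual graph, reachable from Depot: {Depot}.
Min-cut edges: Depot→HubC (3), Depot→Jct1 (9); capacity 3 + 9 = 12.
This cut is saturated, so no flow can exceed 12.

12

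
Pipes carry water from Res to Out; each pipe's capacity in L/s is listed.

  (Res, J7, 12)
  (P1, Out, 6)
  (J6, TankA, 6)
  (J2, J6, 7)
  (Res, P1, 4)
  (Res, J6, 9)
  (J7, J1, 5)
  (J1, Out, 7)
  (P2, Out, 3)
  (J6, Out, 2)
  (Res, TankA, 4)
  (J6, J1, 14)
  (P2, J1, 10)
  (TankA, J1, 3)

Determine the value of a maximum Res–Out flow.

13

Augment Res→P1→Out: bottleneck 4, flow now 4.
Augment Res→J6→Out: bottleneck 2, flow now 6.
Augment Res→J7→J1→Out: bottleneck 5, flow now 11.
Augment Res→J6→J1→Out: bottleneck 2, flow now 13.
No augmenting path remains; maximum flow = 13.
In the residual graph, reachable from Res: {Res, J7, J6, TankA, J1}.
Min-cut edges: Res→P1 (4), J6→Out (2), J1→Out (7); capacity 4 + 2 + 7 = 13.
This cut is saturated, so no flow can exceed 13.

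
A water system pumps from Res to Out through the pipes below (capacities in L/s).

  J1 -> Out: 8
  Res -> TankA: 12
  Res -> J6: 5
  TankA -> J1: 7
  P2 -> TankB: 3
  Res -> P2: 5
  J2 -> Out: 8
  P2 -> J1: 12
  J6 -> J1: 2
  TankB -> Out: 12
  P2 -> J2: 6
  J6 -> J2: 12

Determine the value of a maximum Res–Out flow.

17

Augment Res→TankA→J1→Out: bottleneck 7, flow now 7.
Augment Res→J6→J1→Out: bottleneck 1, flow now 8.
Augment Res→J6→J2→Out: bottleneck 4, flow now 12.
Augment Res→P2→J2→Out: bottleneck 4, flow now 16.
Augment Res→P2→TankB→Out: bottleneck 1, flow now 17.
No augmenting path remains; maximum flow = 17.
In the residual graph, reachable from Res: {Res, TankA}.
Min-cut edges: Res→J6 (5), Res→P2 (5), TankA→J1 (7); capacity 5 + 5 + 7 = 17.
This cut is saturated, so no flow can exceed 17.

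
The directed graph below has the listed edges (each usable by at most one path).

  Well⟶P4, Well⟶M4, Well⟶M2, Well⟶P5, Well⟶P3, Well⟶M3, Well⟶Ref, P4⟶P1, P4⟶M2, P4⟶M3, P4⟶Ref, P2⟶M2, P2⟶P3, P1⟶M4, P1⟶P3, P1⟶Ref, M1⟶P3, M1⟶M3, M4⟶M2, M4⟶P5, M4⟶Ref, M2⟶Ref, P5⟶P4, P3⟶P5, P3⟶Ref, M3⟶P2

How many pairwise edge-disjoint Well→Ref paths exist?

Assign every edge capacity 1; by Menger, the answer equals the max flow.
Path Well→Ref (+1); total 1.
Path Well→P4→Ref (+1); total 2.
Path Well→M4→Ref (+1); total 3.
Path Well→M2→Ref (+1); total 4.
Path Well→P3→Ref (+1); total 5.
Path Well→P5→P4→P1→Ref (+1); total 6.
No residual Well→Ref path; max flow = 6.
Certifying cut of size 6: {M2→Ref, P3→Ref, P5→P4, Well→M4, Well→P4, Well→Ref}.

6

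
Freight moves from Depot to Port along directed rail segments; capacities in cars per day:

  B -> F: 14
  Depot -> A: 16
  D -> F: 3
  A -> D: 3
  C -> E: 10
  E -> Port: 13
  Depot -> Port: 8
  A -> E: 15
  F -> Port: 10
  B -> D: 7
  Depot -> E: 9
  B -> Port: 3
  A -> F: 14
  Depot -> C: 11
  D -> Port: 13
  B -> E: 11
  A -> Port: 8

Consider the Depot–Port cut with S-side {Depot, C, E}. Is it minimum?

Given cut capacity: 16 + 8 + 13 = 37.
Augment Depot→Port: bottleneck 8, flow now 8.
Augment Depot→A→Port: bottleneck 8, flow now 16.
Augment Depot→E→Port: bottleneck 9, flow now 25.
Augment Depot→A→D→Port: bottleneck 3, flow now 28.
Augment Depot→A→E→Port: bottleneck 4, flow now 32.
Augment Depot→A→F→Port: bottleneck 1, flow now 33.
Augment Depot→C→E→A→F→Port: bottleneck 4, flow now 37. (uses reverse residual edge)
No augmenting path remains; maximum flow = 37.
Cut capacity 37 equals the max flow, so it is a minimum cut.

Yes — it is a minimum cut (capacity 37).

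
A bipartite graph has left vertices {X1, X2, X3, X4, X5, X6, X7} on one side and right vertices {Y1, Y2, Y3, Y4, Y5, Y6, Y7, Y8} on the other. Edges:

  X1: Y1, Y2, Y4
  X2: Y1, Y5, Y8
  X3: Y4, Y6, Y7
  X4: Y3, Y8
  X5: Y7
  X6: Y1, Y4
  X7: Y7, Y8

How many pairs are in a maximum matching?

7

Unit-capacity flow: source→left, listed edges, right→sink; max matching = max flow.
Augmenting path X1→Y1 (+1); matched 1.
Augmenting path X2→Y5 (+1); matched 2.
Augmenting path X3→Y4 (+1); matched 3.
Augmenting path X4→Y3 (+1); matched 4.
Augmenting path X5→Y7 (+1); matched 5.
Augmenting path X7→Y8 (+1); matched 6.
Augmenting path X6→Y1→X1→Y2 (+1); matched 7.
No augmenting path remains; maximum matching = 7.
König certificate: {X1, X2, X3, X4, X5, X6, X7} is a vertex cover of size 7 (every listed pair touches it), so no matching can be larger.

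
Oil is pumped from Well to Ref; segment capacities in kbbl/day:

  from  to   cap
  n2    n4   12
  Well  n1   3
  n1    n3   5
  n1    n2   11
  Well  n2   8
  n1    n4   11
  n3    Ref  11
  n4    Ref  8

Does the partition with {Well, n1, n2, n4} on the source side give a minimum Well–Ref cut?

Given cut capacity: 5 + 8 = 13.
Augment Well→n1→n3→Ref: bottleneck 3, flow now 3.
Augment Well→n2→n4→Ref: bottleneck 8, flow now 11.
No augmenting path remains; maximum flow = 11.
In the residual graph, reachable from Well: {Well}.
Min-cut edges: Well→n1 (3), Well→n2 (8); capacity 3 + 8 = 11.
Cut capacity 13 exceeds the max flow 11, so it is not minimum.

No — its capacity is 13, but the minimum cut has capacity 11.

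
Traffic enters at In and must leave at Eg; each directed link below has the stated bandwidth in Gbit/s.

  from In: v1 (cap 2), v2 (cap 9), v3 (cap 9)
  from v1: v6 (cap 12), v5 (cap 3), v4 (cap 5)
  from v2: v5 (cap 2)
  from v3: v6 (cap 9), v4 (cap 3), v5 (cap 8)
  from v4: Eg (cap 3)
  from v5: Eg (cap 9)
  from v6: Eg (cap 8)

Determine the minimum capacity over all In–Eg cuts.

13

Augment In→v1→v4→Eg: bottleneck 2, flow now 2.
Augment In→v2→v5→Eg: bottleneck 2, flow now 4.
Augment In→v3→v4→Eg: bottleneck 1, flow now 5.
Augment In→v3→v5→Eg: bottleneck 7, flow now 12.
Augment In→v3→v6→Eg: bottleneck 1, flow now 13.
No augmenting path remains; maximum flow = 13.
By max-flow min-cut, the minimum cut capacity equals the max flow.
In the residual graph, reachable from In: {In, v2}.
Min-cut edges: In→v1 (2), In→v3 (9), v2→v5 (2); capacity 2 + 9 + 2 = 13.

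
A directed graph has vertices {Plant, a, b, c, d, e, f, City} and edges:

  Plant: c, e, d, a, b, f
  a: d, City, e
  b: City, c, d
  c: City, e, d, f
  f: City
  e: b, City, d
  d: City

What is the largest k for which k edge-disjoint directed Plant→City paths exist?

6

Assign every edge capacity 1; by Menger, the answer equals the max flow.
Path Plant→a→City (+1); total 1.
Path Plant→b→City (+1); total 2.
Path Plant→c→City (+1); total 3.
Path Plant→d→City (+1); total 4.
Path Plant→e→City (+1); total 5.
Path Plant→f→City (+1); total 6.
No residual Plant→City path; max flow = 6.
Certifying cut of size 6: {Plant→a, Plant→b, Plant→c, Plant→d, Plant→e, Plant→f}.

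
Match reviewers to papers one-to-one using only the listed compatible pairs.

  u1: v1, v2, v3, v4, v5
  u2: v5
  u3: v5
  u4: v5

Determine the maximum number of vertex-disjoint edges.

Unit-capacity flow: source→left, listed edges, right→sink; max matching = max flow.
Augmenting path u1→v1 (+1); matched 1.
Augmenting path u2→v5 (+1); matched 2.
No augmenting path remains; maximum matching = 2.
König certificate: {u1, v5} is a vertex cover of size 2 (every listed pair touches it), so no matching can be larger.

2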